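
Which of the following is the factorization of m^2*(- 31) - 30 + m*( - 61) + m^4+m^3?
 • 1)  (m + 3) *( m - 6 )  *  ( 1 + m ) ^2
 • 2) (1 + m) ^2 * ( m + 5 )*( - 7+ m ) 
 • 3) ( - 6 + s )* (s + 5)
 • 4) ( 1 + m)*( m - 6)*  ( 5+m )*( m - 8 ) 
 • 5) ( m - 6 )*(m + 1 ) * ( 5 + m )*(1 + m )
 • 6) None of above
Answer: 5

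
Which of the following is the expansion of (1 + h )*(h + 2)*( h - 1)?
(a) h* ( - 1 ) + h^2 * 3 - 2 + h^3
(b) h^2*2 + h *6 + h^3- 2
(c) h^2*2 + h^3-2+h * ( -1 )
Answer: c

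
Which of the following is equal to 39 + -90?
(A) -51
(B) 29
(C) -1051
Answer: A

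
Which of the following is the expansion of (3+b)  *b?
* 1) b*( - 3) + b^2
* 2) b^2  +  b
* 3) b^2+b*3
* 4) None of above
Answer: 3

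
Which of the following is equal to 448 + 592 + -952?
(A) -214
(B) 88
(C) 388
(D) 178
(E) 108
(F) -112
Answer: B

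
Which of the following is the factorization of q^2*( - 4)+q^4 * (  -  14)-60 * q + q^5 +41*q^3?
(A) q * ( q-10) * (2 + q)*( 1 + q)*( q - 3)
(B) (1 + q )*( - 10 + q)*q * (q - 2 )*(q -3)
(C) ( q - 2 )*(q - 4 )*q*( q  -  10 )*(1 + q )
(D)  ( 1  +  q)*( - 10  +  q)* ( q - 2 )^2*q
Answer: B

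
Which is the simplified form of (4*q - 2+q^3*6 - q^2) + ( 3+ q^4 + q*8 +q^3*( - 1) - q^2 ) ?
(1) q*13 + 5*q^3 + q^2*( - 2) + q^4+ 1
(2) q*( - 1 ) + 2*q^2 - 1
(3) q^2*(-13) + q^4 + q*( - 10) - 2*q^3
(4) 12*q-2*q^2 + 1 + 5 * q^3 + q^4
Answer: 4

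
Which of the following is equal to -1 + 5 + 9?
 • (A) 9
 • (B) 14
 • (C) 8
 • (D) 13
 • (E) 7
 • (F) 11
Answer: D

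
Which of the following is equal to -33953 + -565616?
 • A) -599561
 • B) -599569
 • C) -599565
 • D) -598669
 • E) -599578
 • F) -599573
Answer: B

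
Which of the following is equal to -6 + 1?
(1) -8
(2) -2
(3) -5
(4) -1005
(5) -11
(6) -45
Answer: 3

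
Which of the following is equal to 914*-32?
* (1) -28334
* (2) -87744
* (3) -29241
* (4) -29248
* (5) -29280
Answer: 4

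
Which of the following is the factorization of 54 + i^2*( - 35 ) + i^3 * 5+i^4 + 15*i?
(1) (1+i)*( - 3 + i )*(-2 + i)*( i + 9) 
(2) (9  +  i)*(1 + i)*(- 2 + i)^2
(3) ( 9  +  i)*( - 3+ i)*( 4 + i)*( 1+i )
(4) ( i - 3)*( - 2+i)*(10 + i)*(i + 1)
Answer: 1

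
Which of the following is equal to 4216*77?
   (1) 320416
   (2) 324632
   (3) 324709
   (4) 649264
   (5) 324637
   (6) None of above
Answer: 2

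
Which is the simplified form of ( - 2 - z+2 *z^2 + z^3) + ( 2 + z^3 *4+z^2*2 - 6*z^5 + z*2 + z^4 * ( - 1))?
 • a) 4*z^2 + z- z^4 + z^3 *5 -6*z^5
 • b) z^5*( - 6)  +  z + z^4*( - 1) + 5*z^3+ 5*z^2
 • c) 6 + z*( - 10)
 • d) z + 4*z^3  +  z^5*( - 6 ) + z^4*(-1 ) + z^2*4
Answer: a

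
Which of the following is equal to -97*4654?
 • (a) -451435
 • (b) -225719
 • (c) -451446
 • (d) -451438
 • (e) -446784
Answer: d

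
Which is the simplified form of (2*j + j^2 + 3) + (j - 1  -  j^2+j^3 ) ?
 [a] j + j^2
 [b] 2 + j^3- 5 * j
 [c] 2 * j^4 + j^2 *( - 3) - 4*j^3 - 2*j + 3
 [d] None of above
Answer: d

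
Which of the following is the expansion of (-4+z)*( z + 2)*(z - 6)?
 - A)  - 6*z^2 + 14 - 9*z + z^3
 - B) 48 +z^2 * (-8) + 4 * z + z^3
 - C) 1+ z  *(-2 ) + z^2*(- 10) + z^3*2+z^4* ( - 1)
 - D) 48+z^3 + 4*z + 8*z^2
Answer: B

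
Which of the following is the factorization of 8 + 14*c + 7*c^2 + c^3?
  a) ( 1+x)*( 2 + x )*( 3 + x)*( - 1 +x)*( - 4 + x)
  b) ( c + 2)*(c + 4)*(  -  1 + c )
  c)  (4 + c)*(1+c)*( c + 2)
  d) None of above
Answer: c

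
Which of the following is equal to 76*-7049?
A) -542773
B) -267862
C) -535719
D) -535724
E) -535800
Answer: D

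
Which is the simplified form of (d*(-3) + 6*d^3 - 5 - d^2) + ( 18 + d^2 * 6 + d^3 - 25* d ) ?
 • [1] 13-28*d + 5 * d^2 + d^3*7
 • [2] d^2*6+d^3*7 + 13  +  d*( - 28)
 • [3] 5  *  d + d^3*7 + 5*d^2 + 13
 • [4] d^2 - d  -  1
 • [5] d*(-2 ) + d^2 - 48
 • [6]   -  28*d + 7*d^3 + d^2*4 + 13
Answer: 1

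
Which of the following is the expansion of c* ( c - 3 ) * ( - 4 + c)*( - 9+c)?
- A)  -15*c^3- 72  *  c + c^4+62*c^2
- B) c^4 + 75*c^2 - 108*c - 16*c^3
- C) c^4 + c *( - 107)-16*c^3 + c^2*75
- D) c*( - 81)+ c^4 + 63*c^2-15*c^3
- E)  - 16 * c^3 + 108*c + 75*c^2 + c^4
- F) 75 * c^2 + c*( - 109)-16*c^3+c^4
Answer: B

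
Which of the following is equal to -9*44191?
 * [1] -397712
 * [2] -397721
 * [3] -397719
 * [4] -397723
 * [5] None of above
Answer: 3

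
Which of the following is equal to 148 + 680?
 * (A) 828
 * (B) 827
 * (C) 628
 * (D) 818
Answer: A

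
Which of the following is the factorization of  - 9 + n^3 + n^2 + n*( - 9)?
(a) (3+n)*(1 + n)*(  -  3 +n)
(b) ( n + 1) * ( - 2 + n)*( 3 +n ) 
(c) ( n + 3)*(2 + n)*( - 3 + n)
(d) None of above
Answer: a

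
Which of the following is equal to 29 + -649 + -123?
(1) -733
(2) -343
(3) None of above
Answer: 3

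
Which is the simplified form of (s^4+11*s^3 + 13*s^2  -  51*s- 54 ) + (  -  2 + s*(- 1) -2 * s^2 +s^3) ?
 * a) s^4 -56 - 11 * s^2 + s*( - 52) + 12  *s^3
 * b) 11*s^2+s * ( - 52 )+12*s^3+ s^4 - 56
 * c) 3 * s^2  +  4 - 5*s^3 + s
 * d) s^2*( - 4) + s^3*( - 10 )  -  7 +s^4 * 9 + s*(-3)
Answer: b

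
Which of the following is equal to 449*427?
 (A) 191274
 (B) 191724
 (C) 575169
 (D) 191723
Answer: D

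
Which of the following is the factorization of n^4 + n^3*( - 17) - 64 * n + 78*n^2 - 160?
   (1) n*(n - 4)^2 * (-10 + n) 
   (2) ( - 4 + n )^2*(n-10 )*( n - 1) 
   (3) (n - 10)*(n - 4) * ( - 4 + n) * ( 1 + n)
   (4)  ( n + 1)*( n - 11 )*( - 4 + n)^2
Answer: 3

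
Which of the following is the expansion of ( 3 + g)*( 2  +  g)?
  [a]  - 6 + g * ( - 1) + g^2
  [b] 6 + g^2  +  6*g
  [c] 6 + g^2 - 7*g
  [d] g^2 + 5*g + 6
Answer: d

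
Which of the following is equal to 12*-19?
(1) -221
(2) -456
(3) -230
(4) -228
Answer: 4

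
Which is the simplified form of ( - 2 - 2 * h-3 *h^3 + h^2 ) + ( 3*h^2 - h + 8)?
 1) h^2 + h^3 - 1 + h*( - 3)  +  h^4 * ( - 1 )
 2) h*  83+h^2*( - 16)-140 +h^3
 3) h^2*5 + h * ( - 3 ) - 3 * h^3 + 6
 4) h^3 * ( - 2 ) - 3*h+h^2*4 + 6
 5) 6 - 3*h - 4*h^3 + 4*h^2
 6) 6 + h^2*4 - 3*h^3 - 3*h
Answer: 6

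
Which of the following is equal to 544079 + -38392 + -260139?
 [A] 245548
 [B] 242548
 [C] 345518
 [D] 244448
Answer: A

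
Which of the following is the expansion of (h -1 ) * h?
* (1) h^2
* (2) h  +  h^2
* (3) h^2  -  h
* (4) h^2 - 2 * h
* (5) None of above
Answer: 3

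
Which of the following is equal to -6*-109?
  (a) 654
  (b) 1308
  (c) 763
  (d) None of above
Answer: a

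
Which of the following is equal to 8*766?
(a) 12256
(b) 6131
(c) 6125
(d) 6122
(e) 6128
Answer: e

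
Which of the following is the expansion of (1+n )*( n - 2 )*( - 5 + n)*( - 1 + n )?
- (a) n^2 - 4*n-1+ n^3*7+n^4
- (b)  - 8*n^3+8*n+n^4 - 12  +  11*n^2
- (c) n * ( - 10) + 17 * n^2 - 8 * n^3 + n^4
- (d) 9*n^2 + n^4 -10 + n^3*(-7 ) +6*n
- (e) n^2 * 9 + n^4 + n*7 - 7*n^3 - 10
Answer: e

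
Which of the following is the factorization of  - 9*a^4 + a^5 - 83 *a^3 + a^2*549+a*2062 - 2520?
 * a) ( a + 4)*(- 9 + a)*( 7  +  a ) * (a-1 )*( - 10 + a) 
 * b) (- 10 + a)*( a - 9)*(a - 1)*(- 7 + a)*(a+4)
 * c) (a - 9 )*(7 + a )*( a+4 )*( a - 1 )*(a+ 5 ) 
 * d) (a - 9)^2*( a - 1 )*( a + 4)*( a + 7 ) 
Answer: a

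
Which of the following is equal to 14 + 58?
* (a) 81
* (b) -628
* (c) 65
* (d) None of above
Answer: d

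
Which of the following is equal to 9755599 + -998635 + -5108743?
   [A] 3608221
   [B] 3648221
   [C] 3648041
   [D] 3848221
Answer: B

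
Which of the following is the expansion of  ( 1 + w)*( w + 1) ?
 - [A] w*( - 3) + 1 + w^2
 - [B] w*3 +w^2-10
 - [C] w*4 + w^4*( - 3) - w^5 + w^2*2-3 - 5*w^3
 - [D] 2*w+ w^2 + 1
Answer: D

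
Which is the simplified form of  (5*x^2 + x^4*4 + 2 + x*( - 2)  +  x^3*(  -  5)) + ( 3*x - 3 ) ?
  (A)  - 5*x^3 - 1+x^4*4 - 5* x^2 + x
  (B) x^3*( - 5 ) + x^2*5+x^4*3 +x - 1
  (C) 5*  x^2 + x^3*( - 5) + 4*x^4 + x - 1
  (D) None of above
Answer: C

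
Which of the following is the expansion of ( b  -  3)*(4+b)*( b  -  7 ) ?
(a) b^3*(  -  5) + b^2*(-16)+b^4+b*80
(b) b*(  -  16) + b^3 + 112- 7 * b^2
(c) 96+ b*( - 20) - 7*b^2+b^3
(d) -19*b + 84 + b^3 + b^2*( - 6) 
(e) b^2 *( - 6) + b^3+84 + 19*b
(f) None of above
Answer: d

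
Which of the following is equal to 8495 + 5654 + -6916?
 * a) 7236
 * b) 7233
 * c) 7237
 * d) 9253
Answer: b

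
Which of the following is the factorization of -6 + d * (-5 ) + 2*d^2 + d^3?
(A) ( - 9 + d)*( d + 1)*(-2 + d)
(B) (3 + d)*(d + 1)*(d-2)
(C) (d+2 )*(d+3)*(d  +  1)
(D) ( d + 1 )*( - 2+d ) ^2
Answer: B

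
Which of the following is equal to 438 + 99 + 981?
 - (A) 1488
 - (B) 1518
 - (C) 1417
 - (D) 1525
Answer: B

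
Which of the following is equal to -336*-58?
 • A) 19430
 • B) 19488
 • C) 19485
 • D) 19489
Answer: B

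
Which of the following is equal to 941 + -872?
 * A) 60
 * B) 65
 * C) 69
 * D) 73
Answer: C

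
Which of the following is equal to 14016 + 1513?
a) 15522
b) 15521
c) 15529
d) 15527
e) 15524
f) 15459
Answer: c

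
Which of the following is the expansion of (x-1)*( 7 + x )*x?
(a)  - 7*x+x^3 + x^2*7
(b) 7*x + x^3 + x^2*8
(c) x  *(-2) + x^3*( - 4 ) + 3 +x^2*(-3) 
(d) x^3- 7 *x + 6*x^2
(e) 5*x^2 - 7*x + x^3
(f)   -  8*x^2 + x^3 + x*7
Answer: d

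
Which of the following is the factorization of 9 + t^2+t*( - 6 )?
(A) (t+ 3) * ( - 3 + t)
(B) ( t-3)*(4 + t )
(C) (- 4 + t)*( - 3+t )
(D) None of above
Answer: D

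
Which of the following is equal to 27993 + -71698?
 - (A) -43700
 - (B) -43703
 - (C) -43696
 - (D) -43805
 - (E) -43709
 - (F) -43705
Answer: F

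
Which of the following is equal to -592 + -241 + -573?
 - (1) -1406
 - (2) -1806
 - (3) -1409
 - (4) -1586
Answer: 1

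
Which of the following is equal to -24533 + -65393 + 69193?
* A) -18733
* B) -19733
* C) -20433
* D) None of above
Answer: D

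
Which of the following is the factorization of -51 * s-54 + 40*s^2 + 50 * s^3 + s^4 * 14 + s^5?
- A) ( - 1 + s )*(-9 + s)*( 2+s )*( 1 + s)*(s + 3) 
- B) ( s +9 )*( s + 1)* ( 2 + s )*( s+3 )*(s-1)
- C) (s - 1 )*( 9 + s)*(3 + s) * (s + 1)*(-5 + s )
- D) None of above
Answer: B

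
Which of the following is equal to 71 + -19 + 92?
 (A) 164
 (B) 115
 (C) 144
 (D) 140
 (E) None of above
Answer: C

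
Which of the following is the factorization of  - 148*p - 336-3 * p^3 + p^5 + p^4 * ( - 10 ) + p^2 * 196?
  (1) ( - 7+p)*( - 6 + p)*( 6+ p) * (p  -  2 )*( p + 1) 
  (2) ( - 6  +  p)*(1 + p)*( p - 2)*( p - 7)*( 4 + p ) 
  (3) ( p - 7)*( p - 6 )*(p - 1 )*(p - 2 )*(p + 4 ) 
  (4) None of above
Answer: 2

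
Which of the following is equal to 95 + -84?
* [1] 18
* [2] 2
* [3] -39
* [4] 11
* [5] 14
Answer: 4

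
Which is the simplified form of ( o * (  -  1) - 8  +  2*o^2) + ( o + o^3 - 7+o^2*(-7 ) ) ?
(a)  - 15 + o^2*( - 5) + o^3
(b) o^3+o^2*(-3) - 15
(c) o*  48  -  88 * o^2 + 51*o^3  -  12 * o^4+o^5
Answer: a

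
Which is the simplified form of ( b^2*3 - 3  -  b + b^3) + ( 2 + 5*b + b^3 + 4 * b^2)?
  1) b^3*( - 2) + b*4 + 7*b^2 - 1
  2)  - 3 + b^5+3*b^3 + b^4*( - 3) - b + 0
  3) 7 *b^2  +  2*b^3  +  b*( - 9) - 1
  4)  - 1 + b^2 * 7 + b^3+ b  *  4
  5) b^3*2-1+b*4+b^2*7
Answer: 5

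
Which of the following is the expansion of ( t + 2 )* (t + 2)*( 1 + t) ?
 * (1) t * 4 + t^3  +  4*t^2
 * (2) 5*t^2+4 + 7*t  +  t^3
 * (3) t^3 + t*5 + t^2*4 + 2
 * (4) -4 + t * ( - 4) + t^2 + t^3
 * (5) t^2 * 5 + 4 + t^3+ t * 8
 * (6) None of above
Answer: 5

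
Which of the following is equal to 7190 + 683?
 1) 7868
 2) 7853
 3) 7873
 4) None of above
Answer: 3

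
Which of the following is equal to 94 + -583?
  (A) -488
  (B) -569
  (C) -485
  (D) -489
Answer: D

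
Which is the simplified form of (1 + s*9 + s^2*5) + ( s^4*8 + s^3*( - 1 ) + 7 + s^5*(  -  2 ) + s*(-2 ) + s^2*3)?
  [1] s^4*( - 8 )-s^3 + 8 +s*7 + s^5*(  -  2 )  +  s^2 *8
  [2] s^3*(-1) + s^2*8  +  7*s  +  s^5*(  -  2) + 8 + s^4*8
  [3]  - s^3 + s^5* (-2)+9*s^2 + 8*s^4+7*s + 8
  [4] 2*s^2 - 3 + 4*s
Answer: 2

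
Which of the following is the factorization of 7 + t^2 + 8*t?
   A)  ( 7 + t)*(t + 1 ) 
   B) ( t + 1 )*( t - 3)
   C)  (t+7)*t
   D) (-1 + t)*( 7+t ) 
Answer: A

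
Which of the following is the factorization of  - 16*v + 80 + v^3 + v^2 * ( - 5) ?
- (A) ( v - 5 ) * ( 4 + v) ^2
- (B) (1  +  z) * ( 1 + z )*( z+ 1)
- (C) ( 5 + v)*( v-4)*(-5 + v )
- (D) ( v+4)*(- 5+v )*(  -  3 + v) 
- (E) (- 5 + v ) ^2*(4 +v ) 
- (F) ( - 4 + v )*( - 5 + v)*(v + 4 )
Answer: F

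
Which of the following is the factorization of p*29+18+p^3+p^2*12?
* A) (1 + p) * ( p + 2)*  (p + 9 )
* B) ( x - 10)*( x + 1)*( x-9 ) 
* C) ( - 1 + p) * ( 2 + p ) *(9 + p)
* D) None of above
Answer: A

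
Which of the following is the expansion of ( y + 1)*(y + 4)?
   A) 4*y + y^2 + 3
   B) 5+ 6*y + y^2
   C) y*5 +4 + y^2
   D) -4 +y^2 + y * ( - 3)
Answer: C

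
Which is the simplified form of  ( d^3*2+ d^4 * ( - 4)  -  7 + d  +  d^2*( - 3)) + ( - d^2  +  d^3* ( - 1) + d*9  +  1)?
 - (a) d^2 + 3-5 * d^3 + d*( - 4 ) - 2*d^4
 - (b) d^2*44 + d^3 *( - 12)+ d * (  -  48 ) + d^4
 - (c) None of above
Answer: c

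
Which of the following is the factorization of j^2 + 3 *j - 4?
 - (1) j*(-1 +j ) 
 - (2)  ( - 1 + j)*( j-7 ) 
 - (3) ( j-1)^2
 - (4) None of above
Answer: 4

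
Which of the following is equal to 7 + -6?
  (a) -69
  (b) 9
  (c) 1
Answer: c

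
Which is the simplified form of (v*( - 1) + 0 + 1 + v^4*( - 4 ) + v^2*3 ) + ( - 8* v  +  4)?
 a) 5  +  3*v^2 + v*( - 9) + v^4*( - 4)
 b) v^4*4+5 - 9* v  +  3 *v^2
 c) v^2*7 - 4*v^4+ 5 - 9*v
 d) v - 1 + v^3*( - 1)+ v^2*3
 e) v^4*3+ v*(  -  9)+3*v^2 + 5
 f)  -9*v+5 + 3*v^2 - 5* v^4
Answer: a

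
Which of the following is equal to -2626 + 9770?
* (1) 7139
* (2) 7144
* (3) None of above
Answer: 2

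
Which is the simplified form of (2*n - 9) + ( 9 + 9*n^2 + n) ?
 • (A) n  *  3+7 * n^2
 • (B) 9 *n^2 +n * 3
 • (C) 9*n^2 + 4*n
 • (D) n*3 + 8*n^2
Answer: B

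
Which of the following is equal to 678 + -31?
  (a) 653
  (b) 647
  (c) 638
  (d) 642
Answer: b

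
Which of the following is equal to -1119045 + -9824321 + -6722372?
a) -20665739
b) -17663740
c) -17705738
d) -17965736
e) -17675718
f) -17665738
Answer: f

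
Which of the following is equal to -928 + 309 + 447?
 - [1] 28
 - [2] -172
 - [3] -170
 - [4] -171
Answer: 2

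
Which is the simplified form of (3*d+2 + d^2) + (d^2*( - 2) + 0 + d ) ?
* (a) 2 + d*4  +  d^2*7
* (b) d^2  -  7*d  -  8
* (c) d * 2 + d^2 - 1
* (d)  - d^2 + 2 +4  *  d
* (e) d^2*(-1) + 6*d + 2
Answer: d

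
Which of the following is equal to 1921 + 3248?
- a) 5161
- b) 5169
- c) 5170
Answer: b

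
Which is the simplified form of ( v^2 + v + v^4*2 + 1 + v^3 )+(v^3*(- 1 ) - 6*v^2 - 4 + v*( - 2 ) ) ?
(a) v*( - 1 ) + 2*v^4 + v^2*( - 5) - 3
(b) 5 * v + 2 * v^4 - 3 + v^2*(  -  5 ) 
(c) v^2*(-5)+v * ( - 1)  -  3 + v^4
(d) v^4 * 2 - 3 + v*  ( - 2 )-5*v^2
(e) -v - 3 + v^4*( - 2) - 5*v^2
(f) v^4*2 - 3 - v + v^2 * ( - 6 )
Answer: a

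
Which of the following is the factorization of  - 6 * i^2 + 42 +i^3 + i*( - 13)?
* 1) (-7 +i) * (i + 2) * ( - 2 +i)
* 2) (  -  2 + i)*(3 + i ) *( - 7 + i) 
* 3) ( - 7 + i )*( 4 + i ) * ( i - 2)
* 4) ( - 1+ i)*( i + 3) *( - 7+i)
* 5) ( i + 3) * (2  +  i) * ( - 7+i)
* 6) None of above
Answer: 2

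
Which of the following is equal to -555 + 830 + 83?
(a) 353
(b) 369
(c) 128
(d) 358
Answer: d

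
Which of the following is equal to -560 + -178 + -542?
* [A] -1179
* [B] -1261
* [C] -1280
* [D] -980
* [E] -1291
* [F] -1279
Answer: C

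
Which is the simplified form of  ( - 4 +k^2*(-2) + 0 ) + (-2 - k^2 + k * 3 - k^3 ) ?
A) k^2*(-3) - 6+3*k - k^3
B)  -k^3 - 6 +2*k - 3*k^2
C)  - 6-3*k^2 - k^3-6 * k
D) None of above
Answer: A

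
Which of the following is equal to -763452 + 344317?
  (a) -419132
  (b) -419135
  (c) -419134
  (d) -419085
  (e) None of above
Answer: b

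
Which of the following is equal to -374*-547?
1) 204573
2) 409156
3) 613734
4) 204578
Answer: 4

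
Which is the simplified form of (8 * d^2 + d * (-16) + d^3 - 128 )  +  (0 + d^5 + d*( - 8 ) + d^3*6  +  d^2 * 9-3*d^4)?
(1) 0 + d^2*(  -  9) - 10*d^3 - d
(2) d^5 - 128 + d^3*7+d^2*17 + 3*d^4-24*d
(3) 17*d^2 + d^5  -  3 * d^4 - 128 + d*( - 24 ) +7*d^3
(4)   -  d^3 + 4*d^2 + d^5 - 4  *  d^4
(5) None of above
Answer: 3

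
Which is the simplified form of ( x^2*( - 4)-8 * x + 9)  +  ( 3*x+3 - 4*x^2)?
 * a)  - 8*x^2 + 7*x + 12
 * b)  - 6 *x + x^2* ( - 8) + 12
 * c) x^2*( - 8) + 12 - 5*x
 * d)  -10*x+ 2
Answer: c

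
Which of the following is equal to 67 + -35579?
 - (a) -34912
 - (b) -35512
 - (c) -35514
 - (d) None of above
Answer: b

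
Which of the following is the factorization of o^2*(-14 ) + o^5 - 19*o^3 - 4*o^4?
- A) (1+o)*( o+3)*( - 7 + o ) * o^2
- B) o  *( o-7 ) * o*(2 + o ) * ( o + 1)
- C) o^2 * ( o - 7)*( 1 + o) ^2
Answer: B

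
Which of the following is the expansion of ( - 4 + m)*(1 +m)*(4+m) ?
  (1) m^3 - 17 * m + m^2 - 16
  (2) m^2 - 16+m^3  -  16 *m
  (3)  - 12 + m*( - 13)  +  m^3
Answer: 2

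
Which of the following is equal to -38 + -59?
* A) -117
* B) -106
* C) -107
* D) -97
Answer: D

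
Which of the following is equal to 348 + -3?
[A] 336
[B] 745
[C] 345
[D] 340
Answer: C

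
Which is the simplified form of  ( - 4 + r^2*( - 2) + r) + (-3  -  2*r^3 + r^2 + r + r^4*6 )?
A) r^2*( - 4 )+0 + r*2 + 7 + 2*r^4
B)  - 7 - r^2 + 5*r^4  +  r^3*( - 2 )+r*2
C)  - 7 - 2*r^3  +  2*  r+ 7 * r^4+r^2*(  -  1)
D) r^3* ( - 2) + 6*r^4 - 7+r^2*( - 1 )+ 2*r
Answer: D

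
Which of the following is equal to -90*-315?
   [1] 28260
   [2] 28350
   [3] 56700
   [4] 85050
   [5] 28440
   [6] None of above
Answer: 2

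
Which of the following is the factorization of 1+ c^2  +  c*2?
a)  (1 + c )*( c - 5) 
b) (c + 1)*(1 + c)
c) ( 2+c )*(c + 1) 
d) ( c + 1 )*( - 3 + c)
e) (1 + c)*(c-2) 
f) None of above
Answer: b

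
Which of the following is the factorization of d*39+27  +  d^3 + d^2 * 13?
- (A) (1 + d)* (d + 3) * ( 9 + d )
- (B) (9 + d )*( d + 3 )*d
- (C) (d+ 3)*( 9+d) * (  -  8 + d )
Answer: A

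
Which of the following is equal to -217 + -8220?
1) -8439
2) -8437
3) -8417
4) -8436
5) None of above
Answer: 2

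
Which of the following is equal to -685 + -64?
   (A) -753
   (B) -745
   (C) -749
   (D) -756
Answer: C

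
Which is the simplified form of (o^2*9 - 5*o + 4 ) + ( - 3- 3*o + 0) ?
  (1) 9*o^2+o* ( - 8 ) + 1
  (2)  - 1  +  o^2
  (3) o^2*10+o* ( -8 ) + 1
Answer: 1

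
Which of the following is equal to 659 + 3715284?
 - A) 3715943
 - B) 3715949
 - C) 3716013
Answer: A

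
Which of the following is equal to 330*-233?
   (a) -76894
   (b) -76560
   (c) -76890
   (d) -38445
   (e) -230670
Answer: c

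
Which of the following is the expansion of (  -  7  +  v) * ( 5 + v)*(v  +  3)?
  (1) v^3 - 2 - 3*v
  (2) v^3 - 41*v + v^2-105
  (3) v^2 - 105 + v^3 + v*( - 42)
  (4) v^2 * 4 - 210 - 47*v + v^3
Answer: 2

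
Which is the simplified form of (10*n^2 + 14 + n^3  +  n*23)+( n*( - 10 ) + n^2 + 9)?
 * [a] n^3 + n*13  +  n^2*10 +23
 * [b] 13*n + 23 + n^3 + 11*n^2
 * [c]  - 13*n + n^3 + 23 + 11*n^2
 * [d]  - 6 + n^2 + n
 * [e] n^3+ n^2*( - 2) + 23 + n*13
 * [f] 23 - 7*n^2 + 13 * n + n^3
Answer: b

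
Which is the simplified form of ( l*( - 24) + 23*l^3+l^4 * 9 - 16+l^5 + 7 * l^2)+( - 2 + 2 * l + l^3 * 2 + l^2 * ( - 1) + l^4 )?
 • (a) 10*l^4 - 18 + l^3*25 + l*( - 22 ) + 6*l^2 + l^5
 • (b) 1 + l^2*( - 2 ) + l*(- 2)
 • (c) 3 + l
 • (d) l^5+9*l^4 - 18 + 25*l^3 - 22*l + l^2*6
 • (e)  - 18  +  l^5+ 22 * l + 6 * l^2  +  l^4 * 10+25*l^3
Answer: a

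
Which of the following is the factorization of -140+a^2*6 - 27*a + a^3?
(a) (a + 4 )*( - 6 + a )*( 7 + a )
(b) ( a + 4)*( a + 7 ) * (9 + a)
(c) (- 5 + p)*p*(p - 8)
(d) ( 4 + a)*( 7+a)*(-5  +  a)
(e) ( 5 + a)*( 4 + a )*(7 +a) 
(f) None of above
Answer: d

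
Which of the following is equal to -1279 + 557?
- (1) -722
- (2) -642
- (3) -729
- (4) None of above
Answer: 1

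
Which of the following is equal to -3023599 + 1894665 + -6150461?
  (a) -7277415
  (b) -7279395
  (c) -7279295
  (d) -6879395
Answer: b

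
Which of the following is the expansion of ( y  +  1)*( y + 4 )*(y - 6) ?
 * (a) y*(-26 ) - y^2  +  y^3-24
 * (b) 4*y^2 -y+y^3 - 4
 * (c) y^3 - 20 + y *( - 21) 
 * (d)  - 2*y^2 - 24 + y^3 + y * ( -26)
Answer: a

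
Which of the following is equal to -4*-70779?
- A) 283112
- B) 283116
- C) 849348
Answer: B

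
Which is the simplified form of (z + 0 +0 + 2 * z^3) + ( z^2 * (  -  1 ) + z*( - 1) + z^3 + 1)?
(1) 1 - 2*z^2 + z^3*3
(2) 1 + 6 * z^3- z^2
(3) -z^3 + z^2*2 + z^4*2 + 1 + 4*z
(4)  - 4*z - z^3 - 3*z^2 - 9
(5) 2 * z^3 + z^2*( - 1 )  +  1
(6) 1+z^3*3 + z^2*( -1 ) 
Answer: 6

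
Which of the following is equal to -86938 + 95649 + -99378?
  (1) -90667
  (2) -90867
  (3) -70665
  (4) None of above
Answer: 1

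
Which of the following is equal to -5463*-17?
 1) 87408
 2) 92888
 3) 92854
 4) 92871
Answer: 4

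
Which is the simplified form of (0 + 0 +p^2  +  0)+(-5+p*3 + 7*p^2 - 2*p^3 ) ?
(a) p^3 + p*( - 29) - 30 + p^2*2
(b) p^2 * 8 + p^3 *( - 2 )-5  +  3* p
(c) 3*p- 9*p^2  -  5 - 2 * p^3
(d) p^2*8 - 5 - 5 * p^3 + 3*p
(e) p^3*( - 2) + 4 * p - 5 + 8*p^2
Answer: b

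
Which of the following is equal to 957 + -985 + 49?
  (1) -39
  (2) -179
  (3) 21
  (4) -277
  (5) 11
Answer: 3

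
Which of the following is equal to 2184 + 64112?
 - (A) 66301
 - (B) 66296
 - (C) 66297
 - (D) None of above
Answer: B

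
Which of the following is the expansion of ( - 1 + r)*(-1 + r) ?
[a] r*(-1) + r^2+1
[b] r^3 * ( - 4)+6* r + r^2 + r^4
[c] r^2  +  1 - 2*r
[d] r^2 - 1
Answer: c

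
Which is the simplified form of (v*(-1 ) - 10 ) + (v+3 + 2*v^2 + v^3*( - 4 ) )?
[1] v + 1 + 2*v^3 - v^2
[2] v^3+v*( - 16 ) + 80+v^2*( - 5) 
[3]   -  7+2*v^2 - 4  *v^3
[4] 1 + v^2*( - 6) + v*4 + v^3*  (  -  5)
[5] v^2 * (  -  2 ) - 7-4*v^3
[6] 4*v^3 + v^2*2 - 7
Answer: 3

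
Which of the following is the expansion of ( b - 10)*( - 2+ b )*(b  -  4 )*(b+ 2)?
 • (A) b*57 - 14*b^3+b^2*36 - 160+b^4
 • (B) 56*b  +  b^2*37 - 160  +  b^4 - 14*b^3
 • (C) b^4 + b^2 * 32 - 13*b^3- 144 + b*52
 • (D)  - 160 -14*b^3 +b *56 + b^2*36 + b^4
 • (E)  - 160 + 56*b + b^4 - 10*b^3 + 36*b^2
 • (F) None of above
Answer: D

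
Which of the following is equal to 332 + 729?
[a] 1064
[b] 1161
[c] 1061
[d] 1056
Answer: c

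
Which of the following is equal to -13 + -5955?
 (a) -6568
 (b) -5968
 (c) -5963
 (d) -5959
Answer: b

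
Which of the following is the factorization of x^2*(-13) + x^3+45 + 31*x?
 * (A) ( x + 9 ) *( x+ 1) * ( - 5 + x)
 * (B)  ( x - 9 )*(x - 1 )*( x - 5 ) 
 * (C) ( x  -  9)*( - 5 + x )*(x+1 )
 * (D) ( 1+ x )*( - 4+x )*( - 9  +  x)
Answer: C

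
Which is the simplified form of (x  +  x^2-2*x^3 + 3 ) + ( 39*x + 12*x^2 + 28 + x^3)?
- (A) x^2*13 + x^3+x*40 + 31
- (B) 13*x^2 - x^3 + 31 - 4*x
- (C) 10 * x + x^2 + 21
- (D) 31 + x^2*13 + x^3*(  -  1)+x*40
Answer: D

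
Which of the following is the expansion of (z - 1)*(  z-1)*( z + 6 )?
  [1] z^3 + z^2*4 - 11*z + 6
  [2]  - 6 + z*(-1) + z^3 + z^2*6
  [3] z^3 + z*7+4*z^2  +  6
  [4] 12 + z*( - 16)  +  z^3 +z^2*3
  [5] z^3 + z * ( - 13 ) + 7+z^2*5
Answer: 1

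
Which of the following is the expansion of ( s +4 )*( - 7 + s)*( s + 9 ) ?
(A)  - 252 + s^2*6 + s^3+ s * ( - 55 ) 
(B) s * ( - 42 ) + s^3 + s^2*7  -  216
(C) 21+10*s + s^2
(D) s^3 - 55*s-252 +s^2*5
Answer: A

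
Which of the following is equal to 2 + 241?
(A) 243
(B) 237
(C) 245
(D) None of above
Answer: A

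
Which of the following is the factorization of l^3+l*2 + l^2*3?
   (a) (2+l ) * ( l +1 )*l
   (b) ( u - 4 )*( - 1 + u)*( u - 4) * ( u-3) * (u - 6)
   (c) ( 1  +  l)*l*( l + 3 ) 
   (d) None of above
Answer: a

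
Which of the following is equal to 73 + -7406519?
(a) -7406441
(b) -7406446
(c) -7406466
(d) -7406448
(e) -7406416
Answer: b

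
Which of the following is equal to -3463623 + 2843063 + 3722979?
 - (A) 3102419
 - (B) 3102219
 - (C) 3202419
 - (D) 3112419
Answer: A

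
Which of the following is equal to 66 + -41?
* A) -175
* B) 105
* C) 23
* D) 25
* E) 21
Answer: D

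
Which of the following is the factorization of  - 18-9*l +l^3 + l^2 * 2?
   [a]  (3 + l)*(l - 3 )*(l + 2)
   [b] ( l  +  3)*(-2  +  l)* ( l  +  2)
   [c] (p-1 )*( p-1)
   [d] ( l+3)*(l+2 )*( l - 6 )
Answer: a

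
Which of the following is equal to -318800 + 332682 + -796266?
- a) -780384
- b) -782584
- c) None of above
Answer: c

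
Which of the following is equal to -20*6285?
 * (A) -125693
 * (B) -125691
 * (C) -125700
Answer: C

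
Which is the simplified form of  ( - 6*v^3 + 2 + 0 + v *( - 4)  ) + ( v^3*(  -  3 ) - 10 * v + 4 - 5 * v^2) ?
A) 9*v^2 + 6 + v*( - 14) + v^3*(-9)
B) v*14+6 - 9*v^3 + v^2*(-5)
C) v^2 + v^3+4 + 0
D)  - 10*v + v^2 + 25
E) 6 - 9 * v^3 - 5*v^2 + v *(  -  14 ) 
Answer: E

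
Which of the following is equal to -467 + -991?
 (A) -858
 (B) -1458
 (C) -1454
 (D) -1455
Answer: B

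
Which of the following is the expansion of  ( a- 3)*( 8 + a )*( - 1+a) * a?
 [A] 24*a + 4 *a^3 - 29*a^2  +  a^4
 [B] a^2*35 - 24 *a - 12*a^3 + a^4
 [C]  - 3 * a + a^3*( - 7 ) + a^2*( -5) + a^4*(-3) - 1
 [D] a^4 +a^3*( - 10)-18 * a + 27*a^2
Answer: A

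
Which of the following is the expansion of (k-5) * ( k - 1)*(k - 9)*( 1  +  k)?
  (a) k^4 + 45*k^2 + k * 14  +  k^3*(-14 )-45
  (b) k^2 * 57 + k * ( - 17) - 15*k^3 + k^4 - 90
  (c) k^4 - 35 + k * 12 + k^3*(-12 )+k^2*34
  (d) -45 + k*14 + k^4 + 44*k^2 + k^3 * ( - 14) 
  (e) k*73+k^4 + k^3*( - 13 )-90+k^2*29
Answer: d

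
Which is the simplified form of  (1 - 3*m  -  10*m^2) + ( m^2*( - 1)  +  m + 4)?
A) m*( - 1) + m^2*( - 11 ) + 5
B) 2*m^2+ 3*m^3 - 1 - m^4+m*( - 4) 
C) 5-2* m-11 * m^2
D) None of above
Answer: C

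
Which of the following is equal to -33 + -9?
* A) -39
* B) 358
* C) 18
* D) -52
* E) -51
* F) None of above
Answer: F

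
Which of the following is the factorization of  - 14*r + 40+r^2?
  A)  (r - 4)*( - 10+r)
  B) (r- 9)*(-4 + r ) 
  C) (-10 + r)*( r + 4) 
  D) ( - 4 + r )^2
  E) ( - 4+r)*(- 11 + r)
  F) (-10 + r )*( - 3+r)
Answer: A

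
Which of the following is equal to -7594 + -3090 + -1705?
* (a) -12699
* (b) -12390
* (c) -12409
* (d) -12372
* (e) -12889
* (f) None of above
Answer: f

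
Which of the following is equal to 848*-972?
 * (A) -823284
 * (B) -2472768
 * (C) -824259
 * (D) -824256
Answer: D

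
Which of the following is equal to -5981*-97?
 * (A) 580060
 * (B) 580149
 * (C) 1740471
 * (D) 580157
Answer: D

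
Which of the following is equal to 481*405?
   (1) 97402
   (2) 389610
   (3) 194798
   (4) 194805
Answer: 4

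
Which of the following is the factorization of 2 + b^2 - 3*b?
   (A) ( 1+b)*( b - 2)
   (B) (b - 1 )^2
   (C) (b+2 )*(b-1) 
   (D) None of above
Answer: D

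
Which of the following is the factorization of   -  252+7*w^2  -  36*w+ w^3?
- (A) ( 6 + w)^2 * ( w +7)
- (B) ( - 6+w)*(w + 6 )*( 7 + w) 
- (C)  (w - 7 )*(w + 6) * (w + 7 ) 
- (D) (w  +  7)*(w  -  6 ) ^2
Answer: B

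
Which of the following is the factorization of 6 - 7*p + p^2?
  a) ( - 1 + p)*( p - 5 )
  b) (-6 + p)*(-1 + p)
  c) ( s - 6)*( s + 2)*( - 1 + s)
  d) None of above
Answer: b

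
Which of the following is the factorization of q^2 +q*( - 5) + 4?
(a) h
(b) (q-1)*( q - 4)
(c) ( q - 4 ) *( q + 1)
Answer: b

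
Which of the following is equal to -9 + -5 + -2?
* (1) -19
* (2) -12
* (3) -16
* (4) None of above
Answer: 3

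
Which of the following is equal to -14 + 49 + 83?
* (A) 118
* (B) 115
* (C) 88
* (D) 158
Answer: A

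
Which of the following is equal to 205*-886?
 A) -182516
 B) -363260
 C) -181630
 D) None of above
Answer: C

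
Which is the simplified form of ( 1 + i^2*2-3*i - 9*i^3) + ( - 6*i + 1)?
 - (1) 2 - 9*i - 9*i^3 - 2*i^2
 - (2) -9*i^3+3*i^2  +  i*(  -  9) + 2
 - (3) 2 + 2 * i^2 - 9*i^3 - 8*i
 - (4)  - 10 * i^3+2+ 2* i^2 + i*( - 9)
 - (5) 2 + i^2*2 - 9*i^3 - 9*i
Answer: 5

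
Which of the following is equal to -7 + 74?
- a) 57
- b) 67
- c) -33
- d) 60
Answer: b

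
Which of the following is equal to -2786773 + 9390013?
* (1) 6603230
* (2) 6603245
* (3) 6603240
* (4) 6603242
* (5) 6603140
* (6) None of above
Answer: 3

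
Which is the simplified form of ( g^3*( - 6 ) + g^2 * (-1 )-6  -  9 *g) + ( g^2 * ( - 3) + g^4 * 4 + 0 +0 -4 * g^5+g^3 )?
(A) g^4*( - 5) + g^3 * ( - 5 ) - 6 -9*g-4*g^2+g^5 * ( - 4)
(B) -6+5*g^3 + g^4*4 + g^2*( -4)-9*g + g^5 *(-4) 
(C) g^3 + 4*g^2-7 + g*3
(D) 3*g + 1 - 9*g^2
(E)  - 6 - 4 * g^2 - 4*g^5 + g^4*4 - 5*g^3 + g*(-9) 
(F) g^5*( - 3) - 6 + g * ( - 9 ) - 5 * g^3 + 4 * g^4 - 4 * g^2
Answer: E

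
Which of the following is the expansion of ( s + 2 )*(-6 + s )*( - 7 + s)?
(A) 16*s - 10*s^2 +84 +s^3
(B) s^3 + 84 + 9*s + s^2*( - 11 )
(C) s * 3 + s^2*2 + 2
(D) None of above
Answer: D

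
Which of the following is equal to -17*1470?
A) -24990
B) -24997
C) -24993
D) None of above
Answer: A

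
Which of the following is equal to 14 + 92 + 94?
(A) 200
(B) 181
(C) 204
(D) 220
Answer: A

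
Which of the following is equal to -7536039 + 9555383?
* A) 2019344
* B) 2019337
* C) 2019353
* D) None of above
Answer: A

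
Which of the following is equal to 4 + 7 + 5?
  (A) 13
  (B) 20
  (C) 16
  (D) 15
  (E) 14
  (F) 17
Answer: C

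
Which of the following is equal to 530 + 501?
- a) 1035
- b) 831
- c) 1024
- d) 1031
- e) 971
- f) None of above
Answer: d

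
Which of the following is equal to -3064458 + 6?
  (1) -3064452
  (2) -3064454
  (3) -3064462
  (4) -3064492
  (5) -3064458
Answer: 1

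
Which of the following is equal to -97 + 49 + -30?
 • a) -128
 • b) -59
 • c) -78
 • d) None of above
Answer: c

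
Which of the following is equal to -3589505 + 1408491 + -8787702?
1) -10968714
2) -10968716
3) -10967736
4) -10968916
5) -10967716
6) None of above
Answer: 2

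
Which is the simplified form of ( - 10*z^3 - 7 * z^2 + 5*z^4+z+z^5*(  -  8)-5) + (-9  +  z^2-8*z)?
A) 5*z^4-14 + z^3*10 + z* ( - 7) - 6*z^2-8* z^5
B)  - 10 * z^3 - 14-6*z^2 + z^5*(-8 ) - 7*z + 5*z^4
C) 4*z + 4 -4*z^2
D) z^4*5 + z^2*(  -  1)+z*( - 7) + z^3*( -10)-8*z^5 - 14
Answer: B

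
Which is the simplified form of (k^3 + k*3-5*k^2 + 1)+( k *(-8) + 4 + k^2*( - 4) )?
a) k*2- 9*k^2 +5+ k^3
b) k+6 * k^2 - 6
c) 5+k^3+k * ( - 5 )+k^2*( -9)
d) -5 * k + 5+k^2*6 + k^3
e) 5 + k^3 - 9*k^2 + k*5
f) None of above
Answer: c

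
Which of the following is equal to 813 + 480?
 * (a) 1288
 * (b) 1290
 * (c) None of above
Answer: c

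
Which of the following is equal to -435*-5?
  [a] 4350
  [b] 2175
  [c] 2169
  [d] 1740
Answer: b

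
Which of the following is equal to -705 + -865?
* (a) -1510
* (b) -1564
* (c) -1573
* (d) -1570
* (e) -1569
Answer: d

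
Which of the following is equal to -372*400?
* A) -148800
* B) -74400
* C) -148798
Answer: A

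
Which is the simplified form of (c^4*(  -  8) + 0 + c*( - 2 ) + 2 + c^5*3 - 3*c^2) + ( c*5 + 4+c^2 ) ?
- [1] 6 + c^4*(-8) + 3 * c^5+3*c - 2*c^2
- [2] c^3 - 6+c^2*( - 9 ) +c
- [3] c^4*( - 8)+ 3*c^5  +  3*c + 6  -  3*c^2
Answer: 1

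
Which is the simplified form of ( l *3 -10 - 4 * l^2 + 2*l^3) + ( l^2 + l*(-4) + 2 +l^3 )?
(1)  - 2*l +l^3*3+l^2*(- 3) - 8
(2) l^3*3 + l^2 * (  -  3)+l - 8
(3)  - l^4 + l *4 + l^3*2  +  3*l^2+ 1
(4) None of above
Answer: 4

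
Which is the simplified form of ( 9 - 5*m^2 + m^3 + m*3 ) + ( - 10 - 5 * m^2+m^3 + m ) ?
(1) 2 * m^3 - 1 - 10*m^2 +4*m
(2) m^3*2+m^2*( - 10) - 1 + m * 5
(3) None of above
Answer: 1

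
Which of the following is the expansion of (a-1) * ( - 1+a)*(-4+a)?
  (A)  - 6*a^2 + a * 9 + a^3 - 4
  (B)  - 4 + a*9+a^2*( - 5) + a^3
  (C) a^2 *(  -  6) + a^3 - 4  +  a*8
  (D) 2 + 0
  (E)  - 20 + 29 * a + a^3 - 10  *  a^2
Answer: A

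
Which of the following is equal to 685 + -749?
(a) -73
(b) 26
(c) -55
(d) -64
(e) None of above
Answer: d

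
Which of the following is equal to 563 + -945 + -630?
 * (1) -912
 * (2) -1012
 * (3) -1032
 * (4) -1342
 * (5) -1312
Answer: 2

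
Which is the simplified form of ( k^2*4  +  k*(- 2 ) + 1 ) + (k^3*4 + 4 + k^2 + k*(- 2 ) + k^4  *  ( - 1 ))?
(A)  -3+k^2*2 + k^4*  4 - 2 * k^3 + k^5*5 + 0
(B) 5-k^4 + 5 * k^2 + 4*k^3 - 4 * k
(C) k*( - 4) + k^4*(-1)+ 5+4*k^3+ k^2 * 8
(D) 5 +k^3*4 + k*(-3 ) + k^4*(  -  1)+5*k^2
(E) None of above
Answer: B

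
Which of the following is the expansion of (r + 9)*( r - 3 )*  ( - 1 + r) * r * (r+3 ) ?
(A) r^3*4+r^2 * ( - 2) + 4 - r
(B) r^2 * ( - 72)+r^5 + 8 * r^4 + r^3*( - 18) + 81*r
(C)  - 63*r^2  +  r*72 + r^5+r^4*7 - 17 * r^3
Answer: B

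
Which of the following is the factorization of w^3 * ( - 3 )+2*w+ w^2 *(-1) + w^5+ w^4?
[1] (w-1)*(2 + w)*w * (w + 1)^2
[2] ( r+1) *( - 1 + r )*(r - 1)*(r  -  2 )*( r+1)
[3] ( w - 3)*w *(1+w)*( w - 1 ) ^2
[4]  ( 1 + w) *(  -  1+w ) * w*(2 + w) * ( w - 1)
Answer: 4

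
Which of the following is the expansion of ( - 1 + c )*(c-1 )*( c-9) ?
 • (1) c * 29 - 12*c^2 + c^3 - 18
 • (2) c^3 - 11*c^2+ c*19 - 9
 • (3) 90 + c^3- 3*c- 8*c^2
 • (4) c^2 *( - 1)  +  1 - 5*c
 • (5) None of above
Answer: 2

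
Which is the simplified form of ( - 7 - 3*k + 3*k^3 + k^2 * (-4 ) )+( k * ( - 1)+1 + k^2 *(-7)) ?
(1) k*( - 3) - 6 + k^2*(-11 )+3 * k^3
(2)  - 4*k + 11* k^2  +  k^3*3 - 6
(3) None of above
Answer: 3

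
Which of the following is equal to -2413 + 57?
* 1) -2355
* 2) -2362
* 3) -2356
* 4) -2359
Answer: 3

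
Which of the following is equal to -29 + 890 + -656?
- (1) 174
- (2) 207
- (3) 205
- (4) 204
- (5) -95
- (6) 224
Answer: 3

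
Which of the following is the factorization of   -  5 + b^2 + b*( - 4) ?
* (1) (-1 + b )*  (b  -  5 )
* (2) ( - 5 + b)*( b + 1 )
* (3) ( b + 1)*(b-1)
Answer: 2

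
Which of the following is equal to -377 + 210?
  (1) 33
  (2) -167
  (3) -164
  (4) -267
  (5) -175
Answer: 2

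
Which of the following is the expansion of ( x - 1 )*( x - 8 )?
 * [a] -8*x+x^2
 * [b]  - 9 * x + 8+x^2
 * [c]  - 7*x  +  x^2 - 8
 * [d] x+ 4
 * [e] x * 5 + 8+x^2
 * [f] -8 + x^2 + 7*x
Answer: b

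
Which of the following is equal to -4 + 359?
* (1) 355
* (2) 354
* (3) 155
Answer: 1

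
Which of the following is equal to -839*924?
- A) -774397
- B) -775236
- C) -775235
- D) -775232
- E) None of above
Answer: B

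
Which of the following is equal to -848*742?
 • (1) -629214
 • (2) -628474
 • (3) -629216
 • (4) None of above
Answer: 3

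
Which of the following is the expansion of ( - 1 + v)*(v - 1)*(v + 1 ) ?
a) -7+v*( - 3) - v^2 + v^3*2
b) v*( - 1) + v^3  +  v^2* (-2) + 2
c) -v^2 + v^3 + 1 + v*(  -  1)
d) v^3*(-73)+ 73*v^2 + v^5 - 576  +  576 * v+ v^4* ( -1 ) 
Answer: c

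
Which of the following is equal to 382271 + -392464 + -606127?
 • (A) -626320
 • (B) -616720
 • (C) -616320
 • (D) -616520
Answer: C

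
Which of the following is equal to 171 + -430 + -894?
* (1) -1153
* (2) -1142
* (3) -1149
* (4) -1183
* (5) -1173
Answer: 1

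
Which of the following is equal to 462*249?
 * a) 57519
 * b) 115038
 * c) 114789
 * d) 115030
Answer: b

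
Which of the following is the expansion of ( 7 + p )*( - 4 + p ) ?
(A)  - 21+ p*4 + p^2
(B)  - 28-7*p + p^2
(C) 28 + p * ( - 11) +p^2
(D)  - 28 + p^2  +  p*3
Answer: D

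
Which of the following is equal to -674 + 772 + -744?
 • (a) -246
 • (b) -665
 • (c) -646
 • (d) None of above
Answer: c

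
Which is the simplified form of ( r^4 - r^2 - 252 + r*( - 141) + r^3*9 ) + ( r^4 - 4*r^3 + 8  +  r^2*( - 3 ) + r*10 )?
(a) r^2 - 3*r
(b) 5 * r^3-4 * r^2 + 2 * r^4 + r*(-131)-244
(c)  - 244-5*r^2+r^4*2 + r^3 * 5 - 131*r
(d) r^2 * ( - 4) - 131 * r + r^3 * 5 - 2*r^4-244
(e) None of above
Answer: b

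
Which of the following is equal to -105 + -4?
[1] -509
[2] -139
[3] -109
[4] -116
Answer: 3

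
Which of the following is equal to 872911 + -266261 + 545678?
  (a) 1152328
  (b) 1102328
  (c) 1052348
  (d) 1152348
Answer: a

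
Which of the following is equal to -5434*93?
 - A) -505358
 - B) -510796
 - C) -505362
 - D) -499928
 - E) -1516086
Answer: C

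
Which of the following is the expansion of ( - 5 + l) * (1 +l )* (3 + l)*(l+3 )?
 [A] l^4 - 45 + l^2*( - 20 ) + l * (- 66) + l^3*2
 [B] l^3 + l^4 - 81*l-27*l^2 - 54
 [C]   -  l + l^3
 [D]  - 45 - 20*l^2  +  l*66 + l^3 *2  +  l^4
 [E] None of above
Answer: A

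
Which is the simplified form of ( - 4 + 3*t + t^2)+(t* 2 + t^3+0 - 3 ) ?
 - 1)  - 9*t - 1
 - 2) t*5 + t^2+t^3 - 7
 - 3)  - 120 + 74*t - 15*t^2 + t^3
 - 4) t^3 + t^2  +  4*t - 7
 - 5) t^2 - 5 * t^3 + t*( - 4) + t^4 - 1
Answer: 2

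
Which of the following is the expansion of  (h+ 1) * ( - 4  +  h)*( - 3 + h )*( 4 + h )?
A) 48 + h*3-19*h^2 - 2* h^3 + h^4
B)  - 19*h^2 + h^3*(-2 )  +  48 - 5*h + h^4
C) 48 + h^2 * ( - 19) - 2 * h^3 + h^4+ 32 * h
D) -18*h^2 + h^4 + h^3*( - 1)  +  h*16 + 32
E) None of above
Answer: C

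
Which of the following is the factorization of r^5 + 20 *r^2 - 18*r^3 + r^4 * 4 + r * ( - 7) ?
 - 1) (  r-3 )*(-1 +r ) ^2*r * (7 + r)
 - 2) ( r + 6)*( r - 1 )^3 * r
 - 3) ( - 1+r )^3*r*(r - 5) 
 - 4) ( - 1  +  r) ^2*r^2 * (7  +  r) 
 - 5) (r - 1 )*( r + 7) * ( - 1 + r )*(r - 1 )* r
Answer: 5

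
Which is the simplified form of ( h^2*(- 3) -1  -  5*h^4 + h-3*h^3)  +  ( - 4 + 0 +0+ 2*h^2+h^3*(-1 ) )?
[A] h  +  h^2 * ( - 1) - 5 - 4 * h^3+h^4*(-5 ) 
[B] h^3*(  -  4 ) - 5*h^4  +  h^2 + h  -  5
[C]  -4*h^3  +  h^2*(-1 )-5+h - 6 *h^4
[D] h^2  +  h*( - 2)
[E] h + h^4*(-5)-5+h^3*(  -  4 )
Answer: A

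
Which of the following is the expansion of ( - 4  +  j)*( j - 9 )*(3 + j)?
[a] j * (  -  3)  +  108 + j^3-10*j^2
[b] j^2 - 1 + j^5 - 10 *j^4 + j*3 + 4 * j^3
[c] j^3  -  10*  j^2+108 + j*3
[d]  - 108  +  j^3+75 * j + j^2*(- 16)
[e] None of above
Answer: a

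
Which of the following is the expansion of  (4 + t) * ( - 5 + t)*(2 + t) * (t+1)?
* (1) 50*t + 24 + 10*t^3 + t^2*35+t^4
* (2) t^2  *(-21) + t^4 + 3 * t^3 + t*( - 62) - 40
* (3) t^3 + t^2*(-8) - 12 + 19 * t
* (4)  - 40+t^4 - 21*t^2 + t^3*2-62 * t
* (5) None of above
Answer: 4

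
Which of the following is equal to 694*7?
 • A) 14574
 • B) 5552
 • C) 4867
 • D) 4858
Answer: D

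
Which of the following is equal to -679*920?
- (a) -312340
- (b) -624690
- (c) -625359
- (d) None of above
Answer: d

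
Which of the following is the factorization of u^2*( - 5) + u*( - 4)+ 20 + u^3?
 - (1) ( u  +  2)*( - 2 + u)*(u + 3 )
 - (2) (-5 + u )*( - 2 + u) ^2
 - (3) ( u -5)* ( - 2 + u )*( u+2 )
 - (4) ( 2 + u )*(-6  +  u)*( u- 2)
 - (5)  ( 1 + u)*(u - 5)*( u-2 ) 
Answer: 3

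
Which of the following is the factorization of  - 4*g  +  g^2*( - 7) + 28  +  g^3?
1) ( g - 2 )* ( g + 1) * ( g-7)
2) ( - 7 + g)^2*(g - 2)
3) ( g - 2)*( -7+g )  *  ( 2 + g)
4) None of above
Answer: 3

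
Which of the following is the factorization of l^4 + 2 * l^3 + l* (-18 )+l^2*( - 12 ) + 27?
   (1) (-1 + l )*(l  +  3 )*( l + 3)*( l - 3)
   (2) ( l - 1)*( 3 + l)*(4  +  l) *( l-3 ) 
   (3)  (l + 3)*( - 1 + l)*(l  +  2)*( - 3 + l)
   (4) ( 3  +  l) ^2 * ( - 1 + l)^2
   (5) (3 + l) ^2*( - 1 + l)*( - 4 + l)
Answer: 1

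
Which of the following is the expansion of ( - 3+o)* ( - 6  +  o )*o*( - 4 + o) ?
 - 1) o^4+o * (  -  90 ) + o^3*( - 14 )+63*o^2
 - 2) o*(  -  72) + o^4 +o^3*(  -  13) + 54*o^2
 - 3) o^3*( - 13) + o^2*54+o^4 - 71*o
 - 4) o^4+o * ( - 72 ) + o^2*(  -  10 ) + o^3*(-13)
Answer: 2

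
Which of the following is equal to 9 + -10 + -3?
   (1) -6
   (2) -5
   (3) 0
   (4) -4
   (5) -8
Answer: 4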